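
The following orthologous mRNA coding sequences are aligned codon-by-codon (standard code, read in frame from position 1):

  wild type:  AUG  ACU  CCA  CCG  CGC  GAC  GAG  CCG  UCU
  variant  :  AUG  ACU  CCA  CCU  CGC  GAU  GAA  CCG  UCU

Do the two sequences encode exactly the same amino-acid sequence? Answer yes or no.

Codon 1: AUG Met / AUG Met — identical.
Codon 2: ACU Thr / ACU Thr — identical.
Codon 3: CCA Pro / CCA Pro — identical.
Codon 4: CCG Pro / CCU Pro — synonymous.
Codon 5: CGC Arg / CGC Arg — identical.
Codon 6: GAC Asp / GAU Asp — synonymous.
Codon 7: GAG Glu / GAA Glu — synonymous.
Codon 8: CCG Pro / CCG Pro — identical.
Codon 9: UCU Ser / UCU Ser — identical.
Nonsynonymous differences: 0 → same protein.

yes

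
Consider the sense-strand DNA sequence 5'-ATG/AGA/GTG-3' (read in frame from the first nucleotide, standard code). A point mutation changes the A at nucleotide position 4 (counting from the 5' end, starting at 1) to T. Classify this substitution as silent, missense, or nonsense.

Position 4 falls in codon 2: AGA → Arg.
After the substitution the codon is TGA → Stop.
The new codon is a stop codon, so this is a nonsense mutation.

nonsense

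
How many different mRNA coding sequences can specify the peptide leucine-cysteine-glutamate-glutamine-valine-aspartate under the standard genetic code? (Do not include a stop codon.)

384

Leu: 6 codons.
Cys: 2 codons.
Glu: 2 codons.
Gln: 2 codons.
Val: 4 codons.
Asp: 2 codons.
6 × 2 × 2 × 2 × 4 × 2 = 384.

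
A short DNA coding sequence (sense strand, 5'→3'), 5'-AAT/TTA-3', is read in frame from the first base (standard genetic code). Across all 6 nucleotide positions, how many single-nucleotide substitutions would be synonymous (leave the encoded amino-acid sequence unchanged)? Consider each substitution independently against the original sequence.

3

Codon 1 (AAT, Asn): 1 synonymous substitution.
Codon 2 (TTA, Leu): 2 synonymous substitutions.
Total: 1 + 2 = 3.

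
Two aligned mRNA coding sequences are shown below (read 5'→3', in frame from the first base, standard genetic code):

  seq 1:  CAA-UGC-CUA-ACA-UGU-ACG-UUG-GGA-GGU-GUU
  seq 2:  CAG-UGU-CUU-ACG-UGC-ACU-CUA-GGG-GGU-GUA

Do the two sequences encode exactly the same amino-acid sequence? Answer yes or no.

yes

Codon 1: CAA Gln / CAG Gln — synonymous.
Codon 2: UGC Cys / UGU Cys — synonymous.
Codon 3: CUA Leu / CUU Leu — synonymous.
Codon 4: ACA Thr / ACG Thr — synonymous.
Codon 5: UGU Cys / UGC Cys — synonymous.
Codon 6: ACG Thr / ACU Thr — synonymous.
Codon 7: UUG Leu / CUA Leu — synonymous.
Codon 8: GGA Gly / GGG Gly — synonymous.
Codon 9: GGU Gly / GGU Gly — identical.
Codon 10: GUU Val / GUA Val — synonymous.
Nonsynonymous differences: 0 → same protein.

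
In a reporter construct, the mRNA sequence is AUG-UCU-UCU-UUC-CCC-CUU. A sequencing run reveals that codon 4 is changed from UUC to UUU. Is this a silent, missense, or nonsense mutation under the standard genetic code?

Position 12 falls in codon 4: UUC → Phe.
After the substitution the codon is UUU → Phe.
Both encode Phe, so the change is synonymous.

silent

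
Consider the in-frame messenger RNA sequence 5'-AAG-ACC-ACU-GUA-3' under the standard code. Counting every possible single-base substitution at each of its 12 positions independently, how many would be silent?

10

Codon 1 (AAG, Lys): 1 synonymous substitution.
Codon 2 (ACC, Thr): 3 synonymous substitutions.
Codon 3 (ACU, Thr): 3 synonymous substitutions.
Codon 4 (GUA, Val): 3 synonymous substitutions.
Total: 1 + 3 + 3 + 3 = 10.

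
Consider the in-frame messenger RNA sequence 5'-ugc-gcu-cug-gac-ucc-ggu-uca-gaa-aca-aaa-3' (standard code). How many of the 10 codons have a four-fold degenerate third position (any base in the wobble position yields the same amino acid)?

Codon 1 UGC (Cys): third position 2-fold.
Codon 2 GCU (Ala): third position 4-fold.
Codon 3 CUG (Leu): third position 4-fold.
Codon 4 GAC (Asp): third position 2-fold.
Codon 5 UCC (Ser): third position 4-fold.
Codon 6 GGU (Gly): third position 4-fold.
Codon 7 UCA (Ser): third position 4-fold.
Codon 8 GAA (Glu): third position 2-fold.
Codon 9 ACA (Thr): third position 4-fold.
Codon 10 AAA (Lys): third position 2-fold.
Four-fold degenerate third positions: 6.

6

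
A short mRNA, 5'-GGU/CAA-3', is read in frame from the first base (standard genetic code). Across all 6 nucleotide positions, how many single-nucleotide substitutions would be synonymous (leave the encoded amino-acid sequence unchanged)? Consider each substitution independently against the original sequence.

Codon 1 (GGU, Gly): 3 synonymous substitutions.
Codon 2 (CAA, Gln): 1 synonymous substitution.
Total: 3 + 1 = 4.

4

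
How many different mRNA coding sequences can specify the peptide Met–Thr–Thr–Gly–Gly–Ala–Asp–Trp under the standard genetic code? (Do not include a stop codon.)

Met: 1 codon.
Thr: 4 codons.
Thr: 4 codons.
Gly: 4 codons.
Gly: 4 codons.
Ala: 4 codons.
Asp: 2 codons.
Trp: 1 codon.
1 × 4 × 4 × 4 × 4 × 4 × 2 × 1 = 2048.

2048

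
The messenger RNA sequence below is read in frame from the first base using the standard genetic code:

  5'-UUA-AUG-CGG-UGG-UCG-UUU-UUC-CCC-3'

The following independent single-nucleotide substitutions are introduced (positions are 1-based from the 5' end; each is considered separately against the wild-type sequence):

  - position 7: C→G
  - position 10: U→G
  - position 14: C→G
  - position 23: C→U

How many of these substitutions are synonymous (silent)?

Codon 3: CGG (Arg) → GGG (Gly) — missense.
Codon 4: UGG (Trp) → GGG (Gly) — missense.
Codon 5: UCG (Ser) → UGG (Trp) — missense.
Codon 8: CCC (Pro) → CUC (Leu) — missense.
Synonymous: 0 of 4.

0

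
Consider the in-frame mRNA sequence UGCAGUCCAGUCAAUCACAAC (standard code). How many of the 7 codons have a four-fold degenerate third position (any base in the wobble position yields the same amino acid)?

Codon 1 UGC (Cys): third position 2-fold.
Codon 2 AGU (Ser): third position 2-fold.
Codon 3 CCA (Pro): third position 4-fold.
Codon 4 GUC (Val): third position 4-fold.
Codon 5 AAU (Asn): third position 2-fold.
Codon 6 CAC (His): third position 2-fold.
Codon 7 AAC (Asn): third position 2-fold.
Four-fold degenerate third positions: 2.

2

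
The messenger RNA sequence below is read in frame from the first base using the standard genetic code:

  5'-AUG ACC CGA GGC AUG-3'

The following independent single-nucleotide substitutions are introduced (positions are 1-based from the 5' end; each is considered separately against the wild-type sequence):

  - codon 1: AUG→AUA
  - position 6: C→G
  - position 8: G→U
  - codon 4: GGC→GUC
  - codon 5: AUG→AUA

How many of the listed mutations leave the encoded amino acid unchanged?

Codon 1: AUG (Met) → AUA (Ile) — missense.
Codon 2: ACC (Thr) → ACG (Thr) — synonymous.
Codon 3: CGA (Arg) → CUA (Leu) — missense.
Codon 4: GGC (Gly) → GUC (Val) — missense.
Codon 5: AUG (Met) → AUA (Ile) — missense.
Synonymous: 1 of 5.

1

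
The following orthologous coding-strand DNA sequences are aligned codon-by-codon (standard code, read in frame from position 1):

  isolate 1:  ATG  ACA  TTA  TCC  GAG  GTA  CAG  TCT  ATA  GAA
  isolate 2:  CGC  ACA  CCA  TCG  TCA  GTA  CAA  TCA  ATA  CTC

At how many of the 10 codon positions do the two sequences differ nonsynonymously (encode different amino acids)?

Codon 1: ATG Met / CGC Arg — nonsynonymous.
Codon 2: ACA Thr / ACA Thr — identical.
Codon 3: TTA Leu / CCA Pro — nonsynonymous.
Codon 4: TCC Ser / TCG Ser — synonymous.
Codon 5: GAG Glu / TCA Ser — nonsynonymous.
Codon 6: GTA Val / GTA Val — identical.
Codon 7: CAG Gln / CAA Gln — synonymous.
Codon 8: TCT Ser / TCA Ser — synonymous.
Codon 9: ATA Ile / ATA Ile — identical.
Codon 10: GAA Glu / CTC Leu — nonsynonymous.
Nonsynonymous differences: 4.

4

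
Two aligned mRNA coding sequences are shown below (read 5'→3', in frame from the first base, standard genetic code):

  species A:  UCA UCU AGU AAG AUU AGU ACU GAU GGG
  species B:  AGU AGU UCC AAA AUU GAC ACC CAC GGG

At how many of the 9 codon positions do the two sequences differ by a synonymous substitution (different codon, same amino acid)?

Codon 1: UCA Ser / AGU Ser — synonymous.
Codon 2: UCU Ser / AGU Ser — synonymous.
Codon 3: AGU Ser / UCC Ser — synonymous.
Codon 4: AAG Lys / AAA Lys — synonymous.
Codon 5: AUU Ile / AUU Ile — identical.
Codon 6: AGU Ser / GAC Asp — nonsynonymous.
Codon 7: ACU Thr / ACC Thr — synonymous.
Codon 8: GAU Asp / CAC His — nonsynonymous.
Codon 9: GGG Gly / GGG Gly — identical.
Synonymous differences: 5.

5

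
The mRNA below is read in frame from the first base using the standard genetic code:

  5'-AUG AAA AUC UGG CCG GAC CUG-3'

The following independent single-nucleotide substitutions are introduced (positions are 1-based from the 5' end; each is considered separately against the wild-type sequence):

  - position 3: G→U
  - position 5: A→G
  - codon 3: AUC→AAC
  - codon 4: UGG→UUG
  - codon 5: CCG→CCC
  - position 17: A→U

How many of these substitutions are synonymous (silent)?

Codon 1: AUG (Met) → AUU (Ile) — missense.
Codon 2: AAA (Lys) → AGA (Arg) — missense.
Codon 3: AUC (Ile) → AAC (Asn) — missense.
Codon 4: UGG (Trp) → UUG (Leu) — missense.
Codon 5: CCG (Pro) → CCC (Pro) — synonymous.
Codon 6: GAC (Asp) → GUC (Val) — missense.
Synonymous: 1 of 6.

1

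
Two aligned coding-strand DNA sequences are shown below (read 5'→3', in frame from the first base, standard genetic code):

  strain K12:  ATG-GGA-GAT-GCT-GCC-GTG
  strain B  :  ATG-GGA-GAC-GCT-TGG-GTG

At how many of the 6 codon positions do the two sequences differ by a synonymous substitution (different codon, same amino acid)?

1

Codon 1: ATG Met / ATG Met — identical.
Codon 2: GGA Gly / GGA Gly — identical.
Codon 3: GAT Asp / GAC Asp — synonymous.
Codon 4: GCT Ala / GCT Ala — identical.
Codon 5: GCC Ala / TGG Trp — nonsynonymous.
Codon 6: GTG Val / GTG Val — identical.
Synonymous differences: 1.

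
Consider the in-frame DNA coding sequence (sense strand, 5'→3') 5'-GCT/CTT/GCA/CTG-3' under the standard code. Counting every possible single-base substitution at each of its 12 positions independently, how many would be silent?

Codon 1 (GCT, Ala): 3 synonymous substitutions.
Codon 2 (CTT, Leu): 3 synonymous substitutions.
Codon 3 (GCA, Ala): 3 synonymous substitutions.
Codon 4 (CTG, Leu): 4 synonymous substitutions.
Total: 3 + 3 + 3 + 4 = 13.

13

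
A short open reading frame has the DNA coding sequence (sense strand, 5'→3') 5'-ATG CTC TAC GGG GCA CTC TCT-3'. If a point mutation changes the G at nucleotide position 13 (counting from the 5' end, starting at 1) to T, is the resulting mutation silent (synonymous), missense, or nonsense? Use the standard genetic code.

missense

Position 13 falls in codon 5: GCA → Ala.
After the substitution the codon is TCA → Ser.
Ala ≠ Ser, so this is a missense mutation.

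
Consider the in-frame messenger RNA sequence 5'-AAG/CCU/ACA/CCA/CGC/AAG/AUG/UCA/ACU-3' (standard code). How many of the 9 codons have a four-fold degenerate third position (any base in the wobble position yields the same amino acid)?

Codon 1 AAG (Lys): third position 2-fold.
Codon 2 CCU (Pro): third position 4-fold.
Codon 3 ACA (Thr): third position 4-fold.
Codon 4 CCA (Pro): third position 4-fold.
Codon 5 CGC (Arg): third position 4-fold.
Codon 6 AAG (Lys): third position 2-fold.
Codon 7 AUG (Met): third position 1-fold.
Codon 8 UCA (Ser): third position 4-fold.
Codon 9 ACU (Thr): third position 4-fold.
Four-fold degenerate third positions: 6.

6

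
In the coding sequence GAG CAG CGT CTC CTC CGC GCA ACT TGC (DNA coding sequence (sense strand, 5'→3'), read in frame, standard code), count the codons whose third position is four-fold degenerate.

Codon 1 GAG (Glu): third position 2-fold.
Codon 2 CAG (Gln): third position 2-fold.
Codon 3 CGT (Arg): third position 4-fold.
Codon 4 CTC (Leu): third position 4-fold.
Codon 5 CTC (Leu): third position 4-fold.
Codon 6 CGC (Arg): third position 4-fold.
Codon 7 GCA (Ala): third position 4-fold.
Codon 8 ACT (Thr): third position 4-fold.
Codon 9 TGC (Cys): third position 2-fold.
Four-fold degenerate third positions: 6.

6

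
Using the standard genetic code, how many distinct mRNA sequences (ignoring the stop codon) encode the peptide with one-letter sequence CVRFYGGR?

18432

Cys: 2 codons.
Val: 4 codons.
Arg: 6 codons.
Phe: 2 codons.
Tyr: 2 codons.
Gly: 4 codons.
Gly: 4 codons.
Arg: 6 codons.
2 × 4 × 6 × 2 × 2 × 4 × 4 × 6 = 18432.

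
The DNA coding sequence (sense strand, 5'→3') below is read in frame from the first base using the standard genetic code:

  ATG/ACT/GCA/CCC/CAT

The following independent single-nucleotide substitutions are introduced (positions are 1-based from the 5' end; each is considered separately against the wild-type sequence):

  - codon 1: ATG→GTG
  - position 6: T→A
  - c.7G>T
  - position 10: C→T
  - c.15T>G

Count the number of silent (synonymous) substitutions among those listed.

Codon 1: ATG (Met) → GTG (Val) — missense.
Codon 2: ACT (Thr) → ACA (Thr) — synonymous.
Codon 3: GCA (Ala) → TCA (Ser) — missense.
Codon 4: CCC (Pro) → TCC (Ser) — missense.
Codon 5: CAT (His) → CAG (Gln) — missense.
Synonymous: 1 of 5.

1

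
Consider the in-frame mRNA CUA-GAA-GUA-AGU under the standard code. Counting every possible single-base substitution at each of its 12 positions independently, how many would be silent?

Codon 1 (CUA, Leu): 4 synonymous substitutions.
Codon 2 (GAA, Glu): 1 synonymous substitution.
Codon 3 (GUA, Val): 3 synonymous substitutions.
Codon 4 (AGU, Ser): 1 synonymous substitution.
Total: 4 + 1 + 3 + 1 = 9.

9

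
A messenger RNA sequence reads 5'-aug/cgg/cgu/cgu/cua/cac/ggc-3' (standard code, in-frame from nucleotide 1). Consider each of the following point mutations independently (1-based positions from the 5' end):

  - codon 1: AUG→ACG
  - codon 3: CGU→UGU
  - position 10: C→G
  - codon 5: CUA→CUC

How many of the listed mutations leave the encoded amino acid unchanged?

1

Codon 1: AUG (Met) → ACG (Thr) — missense.
Codon 3: CGU (Arg) → UGU (Cys) — missense.
Codon 4: CGU (Arg) → GGU (Gly) — missense.
Codon 5: CUA (Leu) → CUC (Leu) — synonymous.
Synonymous: 1 of 4.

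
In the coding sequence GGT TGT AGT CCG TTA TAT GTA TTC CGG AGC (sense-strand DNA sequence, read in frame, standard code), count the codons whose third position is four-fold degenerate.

4

Codon 1 GGT (Gly): third position 4-fold.
Codon 2 TGT (Cys): third position 2-fold.
Codon 3 AGT (Ser): third position 2-fold.
Codon 4 CCG (Pro): third position 4-fold.
Codon 5 TTA (Leu): third position 2-fold.
Codon 6 TAT (Tyr): third position 2-fold.
Codon 7 GTA (Val): third position 4-fold.
Codon 8 TTC (Phe): third position 2-fold.
Codon 9 CGG (Arg): third position 4-fold.
Codon 10 AGC (Ser): third position 2-fold.
Four-fold degenerate third positions: 4.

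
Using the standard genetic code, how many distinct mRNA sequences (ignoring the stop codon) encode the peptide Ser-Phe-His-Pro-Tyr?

192

Ser: 6 codons.
Phe: 2 codons.
His: 2 codons.
Pro: 4 codons.
Tyr: 2 codons.
6 × 2 × 2 × 4 × 2 = 192.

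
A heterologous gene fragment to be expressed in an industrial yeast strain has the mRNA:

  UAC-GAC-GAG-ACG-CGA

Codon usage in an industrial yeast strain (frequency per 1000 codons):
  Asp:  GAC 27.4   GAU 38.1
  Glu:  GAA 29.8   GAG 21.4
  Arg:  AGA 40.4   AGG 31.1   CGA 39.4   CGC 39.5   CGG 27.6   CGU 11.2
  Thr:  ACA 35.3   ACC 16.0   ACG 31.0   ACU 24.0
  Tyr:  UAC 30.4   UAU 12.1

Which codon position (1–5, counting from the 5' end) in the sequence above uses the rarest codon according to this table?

3

Codon 1 UAC (Tyr): 30.4 per 1000.
Codon 2 GAC (Asp): 27.4 per 1000.
Codon 3 GAG (Glu): 21.4 per 1000.
Codon 4 ACG (Thr): 31.0 per 1000.
Codon 5 CGA (Arg): 39.4 per 1000.
Lowest frequency is 21.4 at codon 3.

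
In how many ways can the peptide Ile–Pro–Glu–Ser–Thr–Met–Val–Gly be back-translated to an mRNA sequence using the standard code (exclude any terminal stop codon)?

9216

Ile: 3 codons.
Pro: 4 codons.
Glu: 2 codons.
Ser: 6 codons.
Thr: 4 codons.
Met: 1 codon.
Val: 4 codons.
Gly: 4 codons.
3 × 4 × 2 × 6 × 4 × 1 × 4 × 4 = 9216.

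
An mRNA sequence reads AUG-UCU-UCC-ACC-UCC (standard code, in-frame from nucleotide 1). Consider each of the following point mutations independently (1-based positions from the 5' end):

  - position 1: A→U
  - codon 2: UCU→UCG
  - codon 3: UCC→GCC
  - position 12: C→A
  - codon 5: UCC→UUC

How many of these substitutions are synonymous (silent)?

Codon 1: AUG (Met) → UUG (Leu) — missense.
Codon 2: UCU (Ser) → UCG (Ser) — synonymous.
Codon 3: UCC (Ser) → GCC (Ala) — missense.
Codon 4: ACC (Thr) → ACA (Thr) — synonymous.
Codon 5: UCC (Ser) → UUC (Phe) — missense.
Synonymous: 2 of 5.

2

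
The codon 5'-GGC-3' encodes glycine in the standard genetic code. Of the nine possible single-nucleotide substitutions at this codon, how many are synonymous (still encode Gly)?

Position 1: none → 0 synonymous.
Position 2: none → 0 synonymous.
Position 3: GGU, GGA, GGG → 3 synonymous.
Total: 0 + 0 + 3 = 3.

3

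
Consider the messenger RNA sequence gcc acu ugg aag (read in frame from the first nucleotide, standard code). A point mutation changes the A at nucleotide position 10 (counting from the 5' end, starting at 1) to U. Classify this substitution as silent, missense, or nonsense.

Position 10 falls in codon 4: AAG → Lys.
After the substitution the codon is UAG → Stop.
The new codon is a stop codon, so this is a nonsense mutation.

nonsense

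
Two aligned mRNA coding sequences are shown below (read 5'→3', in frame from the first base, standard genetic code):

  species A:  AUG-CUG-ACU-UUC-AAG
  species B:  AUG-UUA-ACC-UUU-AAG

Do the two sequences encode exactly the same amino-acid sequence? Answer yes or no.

Codon 1: AUG Met / AUG Met — identical.
Codon 2: CUG Leu / UUA Leu — synonymous.
Codon 3: ACU Thr / ACC Thr — synonymous.
Codon 4: UUC Phe / UUU Phe — synonymous.
Codon 5: AAG Lys / AAG Lys — identical.
Nonsynonymous differences: 0 → same protein.

yes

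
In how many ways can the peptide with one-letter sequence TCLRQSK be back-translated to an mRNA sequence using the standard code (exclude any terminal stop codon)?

Thr: 4 codons.
Cys: 2 codons.
Leu: 6 codons.
Arg: 6 codons.
Gln: 2 codons.
Ser: 6 codons.
Lys: 2 codons.
4 × 2 × 6 × 6 × 2 × 6 × 2 = 6912.

6912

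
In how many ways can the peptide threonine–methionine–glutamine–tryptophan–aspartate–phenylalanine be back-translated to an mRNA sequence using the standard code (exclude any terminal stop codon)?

Thr: 4 codons.
Met: 1 codon.
Gln: 2 codons.
Trp: 1 codon.
Asp: 2 codons.
Phe: 2 codons.
4 × 1 × 2 × 1 × 2 × 2 = 32.

32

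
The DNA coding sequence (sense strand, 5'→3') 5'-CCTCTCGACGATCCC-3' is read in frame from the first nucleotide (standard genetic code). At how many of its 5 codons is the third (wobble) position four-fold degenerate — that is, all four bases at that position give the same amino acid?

3

Codon 1 CCT (Pro): third position 4-fold.
Codon 2 CTC (Leu): third position 4-fold.
Codon 3 GAC (Asp): third position 2-fold.
Codon 4 GAT (Asp): third position 2-fold.
Codon 5 CCC (Pro): third position 4-fold.
Four-fold degenerate third positions: 3.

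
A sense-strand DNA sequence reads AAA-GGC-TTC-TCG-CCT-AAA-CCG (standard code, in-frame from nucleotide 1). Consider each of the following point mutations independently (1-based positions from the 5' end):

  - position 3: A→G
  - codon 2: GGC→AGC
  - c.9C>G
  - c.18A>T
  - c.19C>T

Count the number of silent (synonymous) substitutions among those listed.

Codon 1: AAA (Lys) → AAG (Lys) — synonymous.
Codon 2: GGC (Gly) → AGC (Ser) — missense.
Codon 3: TTC (Phe) → TTG (Leu) — missense.
Codon 6: AAA (Lys) → AAT (Asn) — missense.
Codon 7: CCG (Pro) → TCG (Ser) — missense.
Synonymous: 1 of 5.

1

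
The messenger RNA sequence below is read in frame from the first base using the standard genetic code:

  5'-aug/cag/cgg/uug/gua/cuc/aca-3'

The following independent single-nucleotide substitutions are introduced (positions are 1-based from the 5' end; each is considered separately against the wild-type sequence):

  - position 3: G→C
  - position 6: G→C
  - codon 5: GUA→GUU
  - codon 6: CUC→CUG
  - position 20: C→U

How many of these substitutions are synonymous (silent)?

2

Codon 1: AUG (Met) → AUC (Ile) — missense.
Codon 2: CAG (Gln) → CAC (His) — missense.
Codon 5: GUA (Val) → GUU (Val) — synonymous.
Codon 6: CUC (Leu) → CUG (Leu) — synonymous.
Codon 7: ACA (Thr) → AUA (Ile) — missense.
Synonymous: 2 of 5.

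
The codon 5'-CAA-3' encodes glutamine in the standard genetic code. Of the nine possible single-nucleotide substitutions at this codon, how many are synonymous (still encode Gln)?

Position 1: none → 0 synonymous.
Position 2: none → 0 synonymous.
Position 3: CAG → 1 synonymous.
Total: 0 + 0 + 1 = 1.

1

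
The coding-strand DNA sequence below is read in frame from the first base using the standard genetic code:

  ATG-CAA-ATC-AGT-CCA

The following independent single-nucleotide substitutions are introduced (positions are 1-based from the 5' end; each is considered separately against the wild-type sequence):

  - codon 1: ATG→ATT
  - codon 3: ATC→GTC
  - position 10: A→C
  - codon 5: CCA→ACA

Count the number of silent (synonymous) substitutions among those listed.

Codon 1: ATG (Met) → ATT (Ile) — missense.
Codon 3: ATC (Ile) → GTC (Val) — missense.
Codon 4: AGT (Ser) → CGT (Arg) — missense.
Codon 5: CCA (Pro) → ACA (Thr) — missense.
Synonymous: 0 of 4.

0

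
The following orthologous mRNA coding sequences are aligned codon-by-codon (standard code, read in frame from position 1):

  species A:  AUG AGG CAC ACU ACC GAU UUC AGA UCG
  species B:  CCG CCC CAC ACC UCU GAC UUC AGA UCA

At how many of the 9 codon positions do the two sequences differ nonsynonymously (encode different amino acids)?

3

Codon 1: AUG Met / CCG Pro — nonsynonymous.
Codon 2: AGG Arg / CCC Pro — nonsynonymous.
Codon 3: CAC His / CAC His — identical.
Codon 4: ACU Thr / ACC Thr — synonymous.
Codon 5: ACC Thr / UCU Ser — nonsynonymous.
Codon 6: GAU Asp / GAC Asp — synonymous.
Codon 7: UUC Phe / UUC Phe — identical.
Codon 8: AGA Arg / AGA Arg — identical.
Codon 9: UCG Ser / UCA Ser — synonymous.
Nonsynonymous differences: 3.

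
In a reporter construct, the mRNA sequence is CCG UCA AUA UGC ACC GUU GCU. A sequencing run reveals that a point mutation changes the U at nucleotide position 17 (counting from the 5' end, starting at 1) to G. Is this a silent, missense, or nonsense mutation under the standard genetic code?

Position 17 falls in codon 6: GUU → Val.
After the substitution the codon is GGU → Gly.
Val ≠ Gly, so this is a missense mutation.

missense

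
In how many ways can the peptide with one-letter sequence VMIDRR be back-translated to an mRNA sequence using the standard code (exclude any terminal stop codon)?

864

Val: 4 codons.
Met: 1 codon.
Ile: 3 codons.
Asp: 2 codons.
Arg: 6 codons.
Arg: 6 codons.
4 × 1 × 3 × 2 × 6 × 6 = 864.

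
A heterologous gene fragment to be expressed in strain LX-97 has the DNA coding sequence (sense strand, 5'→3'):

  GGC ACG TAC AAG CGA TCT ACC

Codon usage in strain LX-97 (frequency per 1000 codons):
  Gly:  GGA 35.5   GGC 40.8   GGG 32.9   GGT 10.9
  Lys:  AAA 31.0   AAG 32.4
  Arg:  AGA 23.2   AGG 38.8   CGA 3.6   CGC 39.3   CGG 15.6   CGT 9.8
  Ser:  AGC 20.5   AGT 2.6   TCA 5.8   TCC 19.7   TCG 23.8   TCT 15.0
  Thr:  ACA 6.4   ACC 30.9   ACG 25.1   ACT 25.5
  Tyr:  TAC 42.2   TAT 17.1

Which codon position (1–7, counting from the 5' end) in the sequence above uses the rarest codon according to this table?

5

Codon 1 GGC (Gly): 40.8 per 1000.
Codon 2 ACG (Thr): 25.1 per 1000.
Codon 3 TAC (Tyr): 42.2 per 1000.
Codon 4 AAG (Lys): 32.4 per 1000.
Codon 5 CGA (Arg): 3.6 per 1000.
Codon 6 TCT (Ser): 15.0 per 1000.
Codon 7 ACC (Thr): 30.9 per 1000.
Lowest frequency is 3.6 at codon 5.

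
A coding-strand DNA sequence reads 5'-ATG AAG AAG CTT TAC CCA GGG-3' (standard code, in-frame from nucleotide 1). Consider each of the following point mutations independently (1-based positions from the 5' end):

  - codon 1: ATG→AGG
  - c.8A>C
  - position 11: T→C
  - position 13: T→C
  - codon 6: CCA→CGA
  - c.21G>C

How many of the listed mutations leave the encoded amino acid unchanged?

Codon 1: ATG (Met) → AGG (Arg) — missense.
Codon 3: AAG (Lys) → ACG (Thr) — missense.
Codon 4: CTT (Leu) → CCT (Pro) — missense.
Codon 5: TAC (Tyr) → CAC (His) — missense.
Codon 6: CCA (Pro) → CGA (Arg) — missense.
Codon 7: GGG (Gly) → GGC (Gly) — synonymous.
Synonymous: 1 of 6.

1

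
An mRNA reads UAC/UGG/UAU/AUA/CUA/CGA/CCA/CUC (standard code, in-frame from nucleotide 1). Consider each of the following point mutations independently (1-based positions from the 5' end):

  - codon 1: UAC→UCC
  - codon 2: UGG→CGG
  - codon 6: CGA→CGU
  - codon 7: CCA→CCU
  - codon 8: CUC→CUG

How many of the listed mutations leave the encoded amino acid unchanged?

Codon 1: UAC (Tyr) → UCC (Ser) — missense.
Codon 2: UGG (Trp) → CGG (Arg) — missense.
Codon 6: CGA (Arg) → CGU (Arg) — synonymous.
Codon 7: CCA (Pro) → CCU (Pro) — synonymous.
Codon 8: CUC (Leu) → CUG (Leu) — synonymous.
Synonymous: 3 of 5.

3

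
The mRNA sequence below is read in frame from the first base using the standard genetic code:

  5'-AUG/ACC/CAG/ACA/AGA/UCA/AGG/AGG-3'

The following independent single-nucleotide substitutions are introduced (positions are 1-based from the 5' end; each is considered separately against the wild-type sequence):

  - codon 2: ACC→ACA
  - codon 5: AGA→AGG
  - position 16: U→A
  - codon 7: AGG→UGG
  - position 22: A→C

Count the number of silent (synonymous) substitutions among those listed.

3

Codon 2: ACC (Thr) → ACA (Thr) — synonymous.
Codon 5: AGA (Arg) → AGG (Arg) — synonymous.
Codon 6: UCA (Ser) → ACA (Thr) — missense.
Codon 7: AGG (Arg) → UGG (Trp) — missense.
Codon 8: AGG (Arg) → CGG (Arg) — synonymous.
Synonymous: 3 of 5.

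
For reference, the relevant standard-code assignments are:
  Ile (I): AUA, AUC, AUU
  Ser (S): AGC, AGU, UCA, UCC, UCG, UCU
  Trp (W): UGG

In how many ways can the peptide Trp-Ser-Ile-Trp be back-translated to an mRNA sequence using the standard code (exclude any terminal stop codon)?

18

Trp: 1 codon.
Ser: 6 codons.
Ile: 3 codons.
Trp: 1 codon.
1 × 6 × 3 × 1 = 18.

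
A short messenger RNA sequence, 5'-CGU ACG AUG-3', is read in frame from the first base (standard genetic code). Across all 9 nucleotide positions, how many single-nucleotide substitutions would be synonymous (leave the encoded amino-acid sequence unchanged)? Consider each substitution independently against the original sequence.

Codon 1 (CGU, Arg): 3 synonymous substitutions.
Codon 2 (ACG, Thr): 3 synonymous substitutions.
Codon 3 (AUG, Met): 0 synonymous substitutions.
Total: 3 + 3 + 0 = 6.

6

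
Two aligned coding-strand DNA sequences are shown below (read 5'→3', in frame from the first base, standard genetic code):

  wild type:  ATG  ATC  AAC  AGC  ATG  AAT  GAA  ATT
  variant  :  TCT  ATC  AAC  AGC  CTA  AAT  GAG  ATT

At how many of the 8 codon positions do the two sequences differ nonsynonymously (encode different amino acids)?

Codon 1: ATG Met / TCT Ser — nonsynonymous.
Codon 2: ATC Ile / ATC Ile — identical.
Codon 3: AAC Asn / AAC Asn — identical.
Codon 4: AGC Ser / AGC Ser — identical.
Codon 5: ATG Met / CTA Leu — nonsynonymous.
Codon 6: AAT Asn / AAT Asn — identical.
Codon 7: GAA Glu / GAG Glu — synonymous.
Codon 8: ATT Ile / ATT Ile — identical.
Nonsynonymous differences: 2.

2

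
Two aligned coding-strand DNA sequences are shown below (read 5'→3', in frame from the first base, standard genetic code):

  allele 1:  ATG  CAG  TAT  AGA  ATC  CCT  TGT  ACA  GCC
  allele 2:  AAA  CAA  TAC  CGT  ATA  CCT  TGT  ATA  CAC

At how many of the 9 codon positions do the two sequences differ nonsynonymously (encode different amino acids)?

3

Codon 1: ATG Met / AAA Lys — nonsynonymous.
Codon 2: CAG Gln / CAA Gln — synonymous.
Codon 3: TAT Tyr / TAC Tyr — synonymous.
Codon 4: AGA Arg / CGT Arg — synonymous.
Codon 5: ATC Ile / ATA Ile — synonymous.
Codon 6: CCT Pro / CCT Pro — identical.
Codon 7: TGT Cys / TGT Cys — identical.
Codon 8: ACA Thr / ATA Ile — nonsynonymous.
Codon 9: GCC Ala / CAC His — nonsynonymous.
Nonsynonymous differences: 3.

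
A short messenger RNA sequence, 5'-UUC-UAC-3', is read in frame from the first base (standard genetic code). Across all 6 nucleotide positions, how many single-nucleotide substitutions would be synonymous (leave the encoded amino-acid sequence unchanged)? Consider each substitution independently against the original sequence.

2

Codon 1 (UUC, Phe): 1 synonymous substitution.
Codon 2 (UAC, Tyr): 1 synonymous substitution.
Total: 1 + 1 = 2.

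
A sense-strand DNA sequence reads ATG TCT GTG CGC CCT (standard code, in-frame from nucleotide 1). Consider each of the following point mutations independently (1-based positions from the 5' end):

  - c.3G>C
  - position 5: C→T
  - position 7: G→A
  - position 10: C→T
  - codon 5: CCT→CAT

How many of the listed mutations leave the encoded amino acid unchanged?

Codon 1: ATG (Met) → ATC (Ile) — missense.
Codon 2: TCT (Ser) → TTT (Phe) — missense.
Codon 3: GTG (Val) → ATG (Met) — missense.
Codon 4: CGC (Arg) → TGC (Cys) — missense.
Codon 5: CCT (Pro) → CAT (His) — missense.
Synonymous: 0 of 5.

0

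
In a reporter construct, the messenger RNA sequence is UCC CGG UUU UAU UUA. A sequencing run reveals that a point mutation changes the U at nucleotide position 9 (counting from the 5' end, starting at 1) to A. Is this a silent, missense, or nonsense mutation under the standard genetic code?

missense

Position 9 falls in codon 3: UUU → Phe.
After the substitution the codon is UUA → Leu.
Phe ≠ Leu, so this is a missense mutation.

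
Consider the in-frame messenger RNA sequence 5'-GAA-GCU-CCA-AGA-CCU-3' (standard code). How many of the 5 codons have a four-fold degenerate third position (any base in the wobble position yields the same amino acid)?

3

Codon 1 GAA (Glu): third position 2-fold.
Codon 2 GCU (Ala): third position 4-fold.
Codon 3 CCA (Pro): third position 4-fold.
Codon 4 AGA (Arg): third position 2-fold.
Codon 5 CCU (Pro): third position 4-fold.
Four-fold degenerate third positions: 3.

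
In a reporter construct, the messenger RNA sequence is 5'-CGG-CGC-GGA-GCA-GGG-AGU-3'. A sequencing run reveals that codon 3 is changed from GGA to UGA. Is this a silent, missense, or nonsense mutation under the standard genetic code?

nonsense

Position 7 falls in codon 3: GGA → Gly.
After the substitution the codon is UGA → Stop.
The new codon is a stop codon, so this is a nonsense mutation.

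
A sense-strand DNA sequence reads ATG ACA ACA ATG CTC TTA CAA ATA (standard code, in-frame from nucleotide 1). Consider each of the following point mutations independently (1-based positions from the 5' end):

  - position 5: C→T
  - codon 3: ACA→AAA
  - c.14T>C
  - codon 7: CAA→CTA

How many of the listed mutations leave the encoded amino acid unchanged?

Codon 2: ACA (Thr) → ATA (Ile) — missense.
Codon 3: ACA (Thr) → AAA (Lys) — missense.
Codon 5: CTC (Leu) → CCC (Pro) — missense.
Codon 7: CAA (Gln) → CTA (Leu) — missense.
Synonymous: 0 of 4.

0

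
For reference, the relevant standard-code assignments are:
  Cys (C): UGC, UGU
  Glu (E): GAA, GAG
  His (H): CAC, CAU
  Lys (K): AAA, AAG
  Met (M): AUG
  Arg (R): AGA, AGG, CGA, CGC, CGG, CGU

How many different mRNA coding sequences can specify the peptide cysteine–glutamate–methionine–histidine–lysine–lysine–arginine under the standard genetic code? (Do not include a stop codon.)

Cys: 2 codons.
Glu: 2 codons.
Met: 1 codon.
His: 2 codons.
Lys: 2 codons.
Lys: 2 codons.
Arg: 6 codons.
2 × 2 × 1 × 2 × 2 × 2 × 6 = 192.

192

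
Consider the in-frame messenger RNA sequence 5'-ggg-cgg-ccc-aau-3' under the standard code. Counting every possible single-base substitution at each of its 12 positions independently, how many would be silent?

Codon 1 (GGG, Gly): 3 synonymous substitutions.
Codon 2 (CGG, Arg): 4 synonymous substitutions.
Codon 3 (CCC, Pro): 3 synonymous substitutions.
Codon 4 (AAU, Asn): 1 synonymous substitution.
Total: 3 + 4 + 3 + 1 = 11.

11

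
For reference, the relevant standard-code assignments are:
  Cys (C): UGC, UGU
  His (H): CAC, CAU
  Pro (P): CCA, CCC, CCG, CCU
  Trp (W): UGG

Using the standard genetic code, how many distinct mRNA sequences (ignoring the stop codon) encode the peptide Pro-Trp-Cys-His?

Pro: 4 codons.
Trp: 1 codon.
Cys: 2 codons.
His: 2 codons.
4 × 1 × 2 × 2 = 16.

16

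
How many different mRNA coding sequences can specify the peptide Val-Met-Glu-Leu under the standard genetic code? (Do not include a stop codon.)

Val: 4 codons.
Met: 1 codon.
Glu: 2 codons.
Leu: 6 codons.
4 × 1 × 2 × 6 = 48.

48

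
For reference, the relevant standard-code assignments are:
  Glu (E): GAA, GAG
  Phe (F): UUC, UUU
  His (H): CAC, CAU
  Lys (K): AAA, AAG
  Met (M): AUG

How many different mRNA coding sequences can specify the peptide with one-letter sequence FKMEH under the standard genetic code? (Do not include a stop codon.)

16

Phe: 2 codons.
Lys: 2 codons.
Met: 1 codon.
Glu: 2 codons.
His: 2 codons.
2 × 2 × 1 × 2 × 2 = 16.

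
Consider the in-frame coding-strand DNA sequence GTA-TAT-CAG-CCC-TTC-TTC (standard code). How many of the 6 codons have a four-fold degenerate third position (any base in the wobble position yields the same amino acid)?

2

Codon 1 GTA (Val): third position 4-fold.
Codon 2 TAT (Tyr): third position 2-fold.
Codon 3 CAG (Gln): third position 2-fold.
Codon 4 CCC (Pro): third position 4-fold.
Codon 5 TTC (Phe): third position 2-fold.
Codon 6 TTC (Phe): third position 2-fold.
Four-fold degenerate third positions: 2.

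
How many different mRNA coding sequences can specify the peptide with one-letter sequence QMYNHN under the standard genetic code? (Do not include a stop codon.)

32

Gln: 2 codons.
Met: 1 codon.
Tyr: 2 codons.
Asn: 2 codons.
His: 2 codons.
Asn: 2 codons.
2 × 1 × 2 × 2 × 2 × 2 = 32.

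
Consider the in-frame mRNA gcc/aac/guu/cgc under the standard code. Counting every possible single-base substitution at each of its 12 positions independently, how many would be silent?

Codon 1 (GCC, Ala): 3 synonymous substitutions.
Codon 2 (AAC, Asn): 1 synonymous substitution.
Codon 3 (GUU, Val): 3 synonymous substitutions.
Codon 4 (CGC, Arg): 3 synonymous substitutions.
Total: 3 + 1 + 3 + 3 = 10.

10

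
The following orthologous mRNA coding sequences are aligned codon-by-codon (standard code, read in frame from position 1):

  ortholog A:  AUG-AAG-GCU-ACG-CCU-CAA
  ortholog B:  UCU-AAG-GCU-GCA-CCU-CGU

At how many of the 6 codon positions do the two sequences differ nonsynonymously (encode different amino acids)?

Codon 1: AUG Met / UCU Ser — nonsynonymous.
Codon 2: AAG Lys / AAG Lys — identical.
Codon 3: GCU Ala / GCU Ala — identical.
Codon 4: ACG Thr / GCA Ala — nonsynonymous.
Codon 5: CCU Pro / CCU Pro — identical.
Codon 6: CAA Gln / CGU Arg — nonsynonymous.
Nonsynonymous differences: 3.

3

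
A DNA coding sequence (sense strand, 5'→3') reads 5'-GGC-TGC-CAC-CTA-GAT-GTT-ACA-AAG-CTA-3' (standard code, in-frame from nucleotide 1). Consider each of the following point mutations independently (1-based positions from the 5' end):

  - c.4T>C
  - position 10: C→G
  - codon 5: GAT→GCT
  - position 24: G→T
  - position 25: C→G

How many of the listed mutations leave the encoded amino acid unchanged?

Codon 2: TGC (Cys) → CGC (Arg) — missense.
Codon 4: CTA (Leu) → GTA (Val) — missense.
Codon 5: GAT (Asp) → GCT (Ala) — missense.
Codon 8: AAG (Lys) → AAT (Asn) — missense.
Codon 9: CTA (Leu) → GTA (Val) — missense.
Synonymous: 0 of 5.

0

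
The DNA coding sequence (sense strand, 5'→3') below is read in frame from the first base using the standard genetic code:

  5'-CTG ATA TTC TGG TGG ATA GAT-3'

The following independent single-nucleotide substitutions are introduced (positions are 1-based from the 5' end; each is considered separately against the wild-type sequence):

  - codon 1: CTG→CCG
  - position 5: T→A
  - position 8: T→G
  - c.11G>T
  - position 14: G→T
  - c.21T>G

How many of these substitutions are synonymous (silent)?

0

Codon 1: CTG (Leu) → CCG (Pro) — missense.
Codon 2: ATA (Ile) → AAA (Lys) — missense.
Codon 3: TTC (Phe) → TGC (Cys) — missense.
Codon 4: TGG (Trp) → TTG (Leu) — missense.
Codon 5: TGG (Trp) → TTG (Leu) — missense.
Codon 7: GAT (Asp) → GAG (Glu) — missense.
Synonymous: 0 of 6.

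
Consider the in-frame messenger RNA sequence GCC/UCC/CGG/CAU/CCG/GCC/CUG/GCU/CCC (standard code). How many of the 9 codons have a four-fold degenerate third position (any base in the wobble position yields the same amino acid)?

Codon 1 GCC (Ala): third position 4-fold.
Codon 2 UCC (Ser): third position 4-fold.
Codon 3 CGG (Arg): third position 4-fold.
Codon 4 CAU (His): third position 2-fold.
Codon 5 CCG (Pro): third position 4-fold.
Codon 6 GCC (Ala): third position 4-fold.
Codon 7 CUG (Leu): third position 4-fold.
Codon 8 GCU (Ala): third position 4-fold.
Codon 9 CCC (Pro): third position 4-fold.
Four-fold degenerate third positions: 8.

8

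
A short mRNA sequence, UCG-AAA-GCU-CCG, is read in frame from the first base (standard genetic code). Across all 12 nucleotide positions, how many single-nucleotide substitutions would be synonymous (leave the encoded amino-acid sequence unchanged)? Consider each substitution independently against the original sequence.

Codon 1 (UCG, Ser): 3 synonymous substitutions.
Codon 2 (AAA, Lys): 1 synonymous substitution.
Codon 3 (GCU, Ala): 3 synonymous substitutions.
Codon 4 (CCG, Pro): 3 synonymous substitutions.
Total: 3 + 1 + 3 + 3 = 10.

10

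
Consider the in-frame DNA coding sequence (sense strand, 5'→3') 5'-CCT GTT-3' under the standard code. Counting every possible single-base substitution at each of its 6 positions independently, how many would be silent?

6

Codon 1 (CCT, Pro): 3 synonymous substitutions.
Codon 2 (GTT, Val): 3 synonymous substitutions.
Total: 3 + 3 = 6.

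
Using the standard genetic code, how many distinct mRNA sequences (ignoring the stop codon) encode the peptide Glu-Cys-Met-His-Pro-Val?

128

Glu: 2 codons.
Cys: 2 codons.
Met: 1 codon.
His: 2 codons.
Pro: 4 codons.
Val: 4 codons.
2 × 2 × 1 × 2 × 4 × 4 = 128.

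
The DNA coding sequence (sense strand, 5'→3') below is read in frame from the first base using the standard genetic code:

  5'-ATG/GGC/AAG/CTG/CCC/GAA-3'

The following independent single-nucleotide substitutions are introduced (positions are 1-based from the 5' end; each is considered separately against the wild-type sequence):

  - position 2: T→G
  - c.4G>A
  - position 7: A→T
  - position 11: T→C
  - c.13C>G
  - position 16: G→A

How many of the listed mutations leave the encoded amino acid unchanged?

0

Codon 1: ATG (Met) → AGG (Arg) — missense.
Codon 2: GGC (Gly) → AGC (Ser) — missense.
Codon 3: AAG (Lys) → TAG (Stop) — nonsense.
Codon 4: CTG (Leu) → CCG (Pro) — missense.
Codon 5: CCC (Pro) → GCC (Ala) — missense.
Codon 6: GAA (Glu) → AAA (Lys) — missense.
Synonymous: 0 of 6.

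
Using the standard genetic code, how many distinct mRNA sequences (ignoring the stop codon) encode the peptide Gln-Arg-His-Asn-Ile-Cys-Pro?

Gln: 2 codons.
Arg: 6 codons.
His: 2 codons.
Asn: 2 codons.
Ile: 3 codons.
Cys: 2 codons.
Pro: 4 codons.
2 × 6 × 2 × 2 × 3 × 2 × 4 = 1152.

1152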